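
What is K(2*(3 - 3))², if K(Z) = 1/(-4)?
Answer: 1/16 ≈ 0.062500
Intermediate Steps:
K(Z) = -¼
K(2*(3 - 3))² = (-¼)² = 1/16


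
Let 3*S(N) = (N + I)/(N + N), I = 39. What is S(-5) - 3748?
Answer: -56237/15 ≈ -3749.1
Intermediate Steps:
S(N) = (39 + N)/(6*N) (S(N) = ((N + 39)/(N + N))/3 = ((39 + N)/((2*N)))/3 = ((39 + N)*(1/(2*N)))/3 = ((39 + N)/(2*N))/3 = (39 + N)/(6*N))
S(-5) - 3748 = (⅙)*(39 - 5)/(-5) - 3748 = (⅙)*(-⅕)*34 - 3748 = -17/15 - 3748 = -56237/15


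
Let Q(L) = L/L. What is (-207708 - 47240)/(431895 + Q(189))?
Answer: -63737/107974 ≈ -0.59030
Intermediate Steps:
Q(L) = 1
(-207708 - 47240)/(431895 + Q(189)) = (-207708 - 47240)/(431895 + 1) = -254948/431896 = -254948*1/431896 = -63737/107974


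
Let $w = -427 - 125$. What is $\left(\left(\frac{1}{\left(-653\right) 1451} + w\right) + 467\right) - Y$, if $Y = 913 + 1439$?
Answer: $- \frac{2309064812}{947503} \approx -2437.0$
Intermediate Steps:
$Y = 2352$
$w = -552$ ($w = -427 - 125 = -552$)
$\left(\left(\frac{1}{\left(-653\right) 1451} + w\right) + 467\right) - Y = \left(\left(\frac{1}{\left(-653\right) 1451} - 552\right) + 467\right) - 2352 = \left(\left(\left(- \frac{1}{653}\right) \frac{1}{1451} - 552\right) + 467\right) - 2352 = \left(\left(- \frac{1}{947503} - 552\right) + 467\right) - 2352 = \left(- \frac{523021657}{947503} + 467\right) - 2352 = - \frac{80537756}{947503} - 2352 = - \frac{2309064812}{947503}$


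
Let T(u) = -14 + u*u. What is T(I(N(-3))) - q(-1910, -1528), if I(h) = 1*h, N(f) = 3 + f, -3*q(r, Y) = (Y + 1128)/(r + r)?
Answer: -8002/573 ≈ -13.965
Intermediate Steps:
q(r, Y) = -(1128 + Y)/(6*r) (q(r, Y) = -(Y + 1128)/(3*(r + r)) = -(1128 + Y)/(3*(2*r)) = -(1128 + Y)*1/(2*r)/3 = -(1128 + Y)/(6*r))
I(h) = h
T(u) = -14 + u²
T(I(N(-3))) - q(-1910, -1528) = (-14 + (3 - 3)²) - (-1128 - 1*(-1528))/(6*(-1910)) = (-14 + 0²) - (-1)*(-1128 + 1528)/(6*1910) = (-14 + 0) - (-1)*400/(6*1910) = -14 - 1*(-20/573) = -14 + 20/573 = -8002/573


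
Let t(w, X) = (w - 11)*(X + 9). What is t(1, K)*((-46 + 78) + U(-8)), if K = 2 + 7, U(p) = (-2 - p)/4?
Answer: -6030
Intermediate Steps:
U(p) = -½ - p/4 (U(p) = (-2 - p)*(¼) = -½ - p/4)
K = 9
t(w, X) = (-11 + w)*(9 + X)
t(1, K)*((-46 + 78) + U(-8)) = (-99 - 11*9 + 9*1 + 9*1)*((-46 + 78) + (-½ - ¼*(-8))) = (-99 - 99 + 9 + 9)*(32 + (-½ + 2)) = -180*(32 + 3/2) = -180*67/2 = -6030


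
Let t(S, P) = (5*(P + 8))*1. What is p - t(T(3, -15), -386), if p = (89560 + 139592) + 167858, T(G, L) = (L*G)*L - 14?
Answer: 398900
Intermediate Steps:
T(G, L) = -14 + G*L**2 (T(G, L) = (G*L)*L - 14 = G*L**2 - 14 = -14 + G*L**2)
t(S, P) = 40 + 5*P (t(S, P) = (5*(8 + P))*1 = (40 + 5*P)*1 = 40 + 5*P)
p = 397010 (p = 229152 + 167858 = 397010)
p - t(T(3, -15), -386) = 397010 - (40 + 5*(-386)) = 397010 - (40 - 1930) = 397010 - 1*(-1890) = 397010 + 1890 = 398900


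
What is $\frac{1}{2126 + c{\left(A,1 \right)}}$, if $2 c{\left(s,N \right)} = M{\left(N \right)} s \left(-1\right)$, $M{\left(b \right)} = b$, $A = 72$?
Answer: $\frac{1}{2090} \approx 0.00047847$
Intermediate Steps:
$c{\left(s,N \right)} = - \frac{N s}{2}$ ($c{\left(s,N \right)} = \frac{N s \left(-1\right)}{2} = \frac{\left(-1\right) N s}{2} = - \frac{N s}{2}$)
$\frac{1}{2126 + c{\left(A,1 \right)}} = \frac{1}{2126 - \frac{1}{2} \cdot 72} = \frac{1}{2126 - 36} = \frac{1}{2090}$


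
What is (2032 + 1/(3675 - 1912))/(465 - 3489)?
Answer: -1194139/1777104 ≈ -0.67196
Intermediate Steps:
(2032 + 1/(3675 - 1912))/(465 - 3489) = (2032 + 1/1763)/(-3024) = (2032 + 1/1763)*(-1/3024) = (3582417/1763)*(-1/3024) = -1194139/1777104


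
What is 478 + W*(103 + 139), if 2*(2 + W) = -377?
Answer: -45623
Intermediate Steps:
W = -381/2 (W = -2 + (1/2)*(-377) = -2 - 377/2 = -381/2 ≈ -190.50)
478 + W*(103 + 139) = 478 - 381*(103 + 139)/2 = 478 - 381/2*242 = 478 - 46101 = -45623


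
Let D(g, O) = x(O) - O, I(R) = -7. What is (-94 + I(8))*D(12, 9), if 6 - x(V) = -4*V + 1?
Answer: -3232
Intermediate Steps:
x(V) = 5 + 4*V (x(V) = 6 - (-4*V + 1) = 6 - (1 - 4*V) = 6 + (-1 + 4*V) = 5 + 4*V)
D(g, O) = 5 + 3*O (D(g, O) = (5 + 4*O) - O = 5 + 3*O)
(-94 + I(8))*D(12, 9) = (-94 - 7)*(5 + 3*9) = -101*(5 + 27) = -101*32 = -3232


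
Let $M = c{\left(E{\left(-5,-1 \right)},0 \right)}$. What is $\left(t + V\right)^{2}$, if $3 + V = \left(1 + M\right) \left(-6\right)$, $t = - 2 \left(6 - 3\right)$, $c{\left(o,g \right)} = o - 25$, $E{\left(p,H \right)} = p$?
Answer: $27225$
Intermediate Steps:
$c{\left(o,g \right)} = -25 + o$ ($c{\left(o,g \right)} = o - 25 = -25 + o$)
$t = -6$ ($t = \left(-2\right) 3 = -6$)
$M = -30$ ($M = -25 - 5 = -30$)
$V = 171$ ($V = -3 + \left(1 - 30\right) \left(-6\right) = -3 - -174 = -3 + 174 = 171$)
$\left(t + V\right)^{2} = \left(-6 + 171\right)^{2} = 165^{2} = 27225$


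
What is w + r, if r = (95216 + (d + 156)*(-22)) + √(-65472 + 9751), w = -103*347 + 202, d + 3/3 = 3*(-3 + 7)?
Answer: 56003 + I*√55721 ≈ 56003.0 + 236.05*I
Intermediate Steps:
d = 11 (d = -1 + 3*(-3 + 7) = -1 + 3*4 = -1 + 12 = 11)
w = -35539 (w = -35741 + 202 = -35539)
r = 91542 + I*√55721 (r = (95216 + (11 + 156)*(-22)) + √(-65472 + 9751) = (95216 + 167*(-22)) + √(-55721) = (95216 - 3674) + I*√55721 = 91542 + I*√55721 ≈ 91542.0 + 236.05*I)
w + r = -35539 + (91542 + I*√55721) = 56003 + I*√55721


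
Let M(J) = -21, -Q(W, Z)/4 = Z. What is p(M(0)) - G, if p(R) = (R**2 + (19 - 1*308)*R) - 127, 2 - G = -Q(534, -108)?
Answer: 5949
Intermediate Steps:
Q(W, Z) = -4*Z
G = 434 (G = 2 - (-1)*(-4*(-108)) = 2 - (-1)*432 = 2 - 1*(-432) = 2 + 432 = 434)
p(R) = -127 + R**2 - 289*R (p(R) = (R**2 + (19 - 308)*R) - 127 = (R**2 - 289*R) - 127 = -127 + R**2 - 289*R)
p(M(0)) - G = (-127 + (-21)**2 - 289*(-21)) - 1*434 = (-127 + 441 + 6069) - 434 = 6383 - 434 = 5949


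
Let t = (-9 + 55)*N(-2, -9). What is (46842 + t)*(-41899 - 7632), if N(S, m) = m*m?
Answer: -2504683608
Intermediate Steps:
N(S, m) = m**2
t = 3726 (t = (-9 + 55)*(-9)**2 = 46*81 = 3726)
(46842 + t)*(-41899 - 7632) = (46842 + 3726)*(-41899 - 7632) = 50568*(-49531) = -2504683608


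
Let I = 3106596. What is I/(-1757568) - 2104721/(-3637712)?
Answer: -39592246197/33299615648 ≈ -1.1890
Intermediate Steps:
I/(-1757568) - 2104721/(-3637712) = 3106596/(-1757568) - 2104721/(-3637712) = 3106596*(-1/1757568) - 2104721*(-1/3637712) = -258883/146464 + 2104721/3637712 = -39592246197/33299615648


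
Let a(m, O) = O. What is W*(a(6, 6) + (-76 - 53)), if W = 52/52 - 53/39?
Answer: 574/13 ≈ 44.154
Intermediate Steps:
W = -14/39 (W = 52*(1/52) - 53*1/39 = 1 - 53/39 = -14/39 ≈ -0.35897)
W*(a(6, 6) + (-76 - 53)) = -14*(6 + (-76 - 53))/39 = -14*(6 - 129)/39 = -14/39*(-123) = 574/13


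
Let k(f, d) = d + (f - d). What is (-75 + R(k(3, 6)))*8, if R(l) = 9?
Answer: -528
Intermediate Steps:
k(f, d) = f
(-75 + R(k(3, 6)))*8 = (-75 + 9)*8 = -66*8 = -528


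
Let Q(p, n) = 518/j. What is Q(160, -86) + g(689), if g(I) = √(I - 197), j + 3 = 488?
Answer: 518/485 + 2*√123 ≈ 23.249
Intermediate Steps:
j = 485 (j = -3 + 488 = 485)
Q(p, n) = 518/485
g(I) = √(-197 + I)
Q(160, -86) + g(689) = 518/485 + √(-197 + 689) = 518/485 + √492 = 518/485 + 2*√123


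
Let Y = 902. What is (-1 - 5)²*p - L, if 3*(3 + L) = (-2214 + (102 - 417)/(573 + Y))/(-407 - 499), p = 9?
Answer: 29059853/89090 ≈ 326.19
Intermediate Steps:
L = -194693/89090 (L = -3 + ((-2214 + (102 - 417)/(573 + 902))/(-407 - 499))/3 = -3 + ((-2214 - 315/1475)/(-906))/3 = -3 + ((-2214 - 315*1/1475)*(-1/906))/3 = -3 + ((-2214 - 63/295)*(-1/906))/3 = -3 + (-653193/295*(-1/906))/3 = -3 + (⅓)*(217731/89090) = -3 + 72577/89090 = -194693/89090 ≈ -2.1854)
(-1 - 5)²*p - L = (-1 - 5)²*9 - 1*(-194693/89090) = (-6)²*9 + 194693/89090 = 36*9 + 194693/89090 = 324 + 194693/89090 = 29059853/89090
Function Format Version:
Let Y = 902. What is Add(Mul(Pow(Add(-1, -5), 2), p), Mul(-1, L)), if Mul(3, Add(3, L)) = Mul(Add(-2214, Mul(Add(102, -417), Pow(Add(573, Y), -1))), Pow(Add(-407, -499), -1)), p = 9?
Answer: Rational(29059853, 89090) ≈ 326.19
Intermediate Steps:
L = Rational(-194693, 89090) (L = Add(-3, Mul(Rational(1, 3), Mul(Add(-2214, Mul(Add(102, -417), Pow(Add(573, 902), -1))), Pow(Add(-407, -499), -1)))) = Add(-3, Mul(Rational(1, 3), Mul(Add(-2214, Mul(-315, Pow(1475, -1))), Pow(-906, -1)))) = Add(-3, Mul(Rational(1, 3), Mul(Add(-2214, Mul(-315, Rational(1, 1475))), Rational(-1, 906)))) = Add(-3, Mul(Rational(1, 3), Mul(Add(-2214, Rational(-63, 295)), Rational(-1, 906)))) = Add(-3, Mul(Rational(1, 3), Mul(Rational(-653193, 295), Rational(-1, 906)))) = Add(-3, Mul(Rational(1, 3), Rational(217731, 89090))) = Add(-3, Rational(72577, 89090)) = Rational(-194693, 89090) ≈ -2.1854)
Add(Mul(Pow(Add(-1, -5), 2), p), Mul(-1, L)) = Add(Mul(Pow(Add(-1, -5), 2), 9), Mul(-1, Rational(-194693, 89090))) = Add(Mul(Pow(-6, 2), 9), Rational(194693, 89090)) = Add(Mul(36, 9), Rational(194693, 89090)) = Add(324, Rational(194693, 89090)) = Rational(29059853, 89090)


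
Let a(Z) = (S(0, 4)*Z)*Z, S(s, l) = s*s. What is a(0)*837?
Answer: 0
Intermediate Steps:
S(s, l) = s²
a(Z) = 0 (a(Z) = (0²*Z)*Z = (0*Z)*Z = 0*Z = 0)
a(0)*837 = 0*837 = 0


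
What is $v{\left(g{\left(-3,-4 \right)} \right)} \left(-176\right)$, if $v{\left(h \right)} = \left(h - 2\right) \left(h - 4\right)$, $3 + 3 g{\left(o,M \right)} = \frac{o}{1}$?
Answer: $-4224$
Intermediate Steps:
$g{\left(o,M \right)} = -1 + \frac{o}{3}$ ($g{\left(o,M \right)} = -1 + \frac{o 1^{-1}}{3} = -1 + \frac{o 1}{3} = -1 + \frac{o}{3}$)
$v{\left(h \right)} = \left(-4 + h\right) \left(-2 + h\right)$ ($v{\left(h \right)} = \left(-2 + h\right) \left(-4 + h\right) = \left(-4 + h\right) \left(-2 + h\right)$)
$v{\left(g{\left(-3,-4 \right)} \right)} \left(-176\right) = \left(8 + \left(-1 + \frac{1}{3} \left(-3\right)\right)^{2} - 6 \left(-1 + \frac{1}{3} \left(-3\right)\right)\right) \left(-176\right) = \left(8 + \left(-1 - 1\right)^{2} - 6 \left(-1 - 1\right)\right) \left(-176\right) = \left(8 + \left(-2\right)^{2} - -12\right) \left(-176\right) = \left(8 + 4 + 12\right) \left(-176\right) = 24 \left(-176\right) = -4224$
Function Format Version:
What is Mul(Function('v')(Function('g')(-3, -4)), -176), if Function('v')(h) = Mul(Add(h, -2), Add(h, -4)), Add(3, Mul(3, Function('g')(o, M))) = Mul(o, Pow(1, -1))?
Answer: -4224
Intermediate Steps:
Function('g')(o, M) = Add(-1, Mul(Rational(1, 3), o)) (Function('g')(o, M) = Add(-1, Mul(Rational(1, 3), Mul(o, Pow(1, -1)))) = Add(-1, Mul(Rational(1, 3), Mul(o, 1))) = Add(-1, Mul(Rational(1, 3), o)))
Function('v')(h) = Mul(Add(-4, h), Add(-2, h)) (Function('v')(h) = Mul(Add(-2, h), Add(-4, h)) = Mul(Add(-4, h), Add(-2, h)))
Mul(Function('v')(Function('g')(-3, -4)), -176) = Mul(Add(8, Pow(Add(-1, Mul(Rational(1, 3), -3)), 2), Mul(-6, Add(-1, Mul(Rational(1, 3), -3)))), -176) = Mul(Add(8, Pow(Add(-1, -1), 2), Mul(-6, Add(-1, -1))), -176) = Mul(Add(8, Pow(-2, 2), Mul(-6, -2)), -176) = Mul(Add(8, 4, 12), -176) = Mul(24, -176) = -4224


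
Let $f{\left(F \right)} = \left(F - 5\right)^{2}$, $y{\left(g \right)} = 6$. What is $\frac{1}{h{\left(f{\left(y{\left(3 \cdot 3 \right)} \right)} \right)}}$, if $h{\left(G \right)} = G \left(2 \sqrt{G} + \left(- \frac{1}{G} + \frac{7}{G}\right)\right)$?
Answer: $\frac{1}{8} \approx 0.125$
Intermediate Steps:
$f{\left(F \right)} = \left(-5 + F\right)^{2}$
$h{\left(G \right)} = G \left(2 \sqrt{G} + \frac{6}{G}\right)$
$\frac{1}{h{\left(f{\left(y{\left(3 \cdot 3 \right)} \right)} \right)}} = \frac{1}{6 + 2 \left(\left(-5 + 6\right)^{2}\right)^{\frac{3}{2}}} = \frac{1}{6 + 2 \left(1^{2}\right)^{\frac{3}{2}}} = \frac{1}{6 + 2 \cdot 1^{\frac{3}{2}}} = \frac{1}{6 + 2 \cdot 1} = \frac{1}{6 + 2} = \frac{1}{8}$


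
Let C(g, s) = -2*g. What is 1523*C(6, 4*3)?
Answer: -18276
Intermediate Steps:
1523*C(6, 4*3) = 1523*(-2*6) = 1523*(-12) = -18276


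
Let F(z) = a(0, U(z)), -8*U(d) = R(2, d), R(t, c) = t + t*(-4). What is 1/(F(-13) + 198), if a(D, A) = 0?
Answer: 1/198 ≈ 0.0050505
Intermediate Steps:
R(t, c) = -3*t (R(t, c) = t - 4*t = -3*t)
U(d) = 3/4 (U(d) = -(-3)*2/8 = -1/8*(-6) = 3/4)
F(z) = 0
1/(F(-13) + 198) = 1/(0 + 198) = 1/198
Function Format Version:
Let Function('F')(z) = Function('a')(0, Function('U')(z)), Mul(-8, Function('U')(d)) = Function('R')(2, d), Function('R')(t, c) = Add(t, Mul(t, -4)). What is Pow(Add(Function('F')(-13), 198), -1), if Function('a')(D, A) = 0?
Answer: Rational(1, 198) ≈ 0.0050505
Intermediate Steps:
Function('R')(t, c) = Mul(-3, t) (Function('R')(t, c) = Add(t, Mul(-4, t)) = Mul(-3, t))
Function('U')(d) = Rational(3, 4) (Function('U')(d) = Mul(Rational(-1, 8), Mul(-3, 2)) = Mul(Rational(-1, 8), -6) = Rational(3, 4))
Function('F')(z) = 0
Pow(Add(Function('F')(-13), 198), -1) = Pow(Add(0, 198), -1) = Pow(198, -1) = Rational(1, 198)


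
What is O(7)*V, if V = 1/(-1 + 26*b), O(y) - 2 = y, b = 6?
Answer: 9/155 ≈ 0.058065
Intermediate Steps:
O(y) = 2 + y
V = 1/155 (V = 1/(-1 + 26*6) = 1/(-1 + 156) = 1/155 ≈ 0.0064516)
O(7)*V = (2 + 7)*(1/155) = 9*(1/155) = 9/155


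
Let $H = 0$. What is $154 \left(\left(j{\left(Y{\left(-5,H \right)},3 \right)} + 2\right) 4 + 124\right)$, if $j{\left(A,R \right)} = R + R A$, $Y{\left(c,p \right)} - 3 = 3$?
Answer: $33264$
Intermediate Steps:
$Y{\left(c,p \right)} = 6$ ($Y{\left(c,p \right)} = 3 + 3 = 6$)
$j{\left(A,R \right)} = R + A R$
$154 \left(\left(j{\left(Y{\left(-5,H \right)},3 \right)} + 2\right) 4 + 124\right) = 154 \left(\left(3 \left(1 + 6\right) + 2\right) 4 + 124\right) = 154 \left(\left(3 \cdot 7 + 2\right) 4 + 124\right) = 154 \left(\left(21 + 2\right) 4 + 124\right) = 154 \left(23 \cdot 4 + 124\right) = 154 \left(92 + 124\right) = 154 \cdot 216 = 33264$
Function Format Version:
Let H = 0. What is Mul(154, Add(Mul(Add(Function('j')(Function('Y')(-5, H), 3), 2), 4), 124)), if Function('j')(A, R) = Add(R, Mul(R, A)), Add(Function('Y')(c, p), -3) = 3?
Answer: 33264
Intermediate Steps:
Function('Y')(c, p) = 6 (Function('Y')(c, p) = Add(3, 3) = 6)
Function('j')(A, R) = Add(R, Mul(A, R))
Mul(154, Add(Mul(Add(Function('j')(Function('Y')(-5, H), 3), 2), 4), 124)) = Mul(154, Add(Mul(Add(Mul(3, Add(1, 6)), 2), 4), 124)) = Mul(154, Add(Mul(Add(Mul(3, 7), 2), 4), 124)) = Mul(154, Add(Mul(Add(21, 2), 4), 124)) = Mul(154, Add(Mul(23, 4), 124)) = Mul(154, Add(92, 124)) = Mul(154, 216) = 33264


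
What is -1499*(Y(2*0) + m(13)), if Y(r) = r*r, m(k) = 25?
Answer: -37475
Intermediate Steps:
Y(r) = r²
-1499*(Y(2*0) + m(13)) = -1499*((2*0)² + 25) = -1499*(0² + 25) = -1499*(0 + 25) = -1499*25 = -37475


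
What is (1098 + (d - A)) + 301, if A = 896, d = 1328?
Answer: 1831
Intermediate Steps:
(1098 + (d - A)) + 301 = (1098 + (1328 - 1*896)) + 301 = (1098 + (1328 - 896)) + 301 = (1098 + 432) + 301 = 1530 + 301 = 1831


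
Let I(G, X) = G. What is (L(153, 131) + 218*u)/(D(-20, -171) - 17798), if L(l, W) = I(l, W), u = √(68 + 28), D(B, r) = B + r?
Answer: -153/17989 - 872*√6/17989 ≈ -0.12724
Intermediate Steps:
u = 4*√6 (u = √96 = 4*√6 ≈ 9.7980)
L(l, W) = l
(L(153, 131) + 218*u)/(D(-20, -171) - 17798) = (153 + 218*(4*√6))/((-20 - 171) - 17798) = (153 + 872*√6)/(-191 - 17798) = (153 + 872*√6)/(-17989) = (153 + 872*√6)*(-1/17989) = -153/17989 - 872*√6/17989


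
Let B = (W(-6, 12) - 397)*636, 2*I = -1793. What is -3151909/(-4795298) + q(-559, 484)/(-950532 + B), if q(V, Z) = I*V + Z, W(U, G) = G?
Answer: 123846677803/521114624256 ≈ 0.23766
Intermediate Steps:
I = -1793/2 (I = (½)*(-1793) = -1793/2 ≈ -896.50)
q(V, Z) = Z - 1793*V/2 (q(V, Z) = -1793*V/2 + Z = Z - 1793*V/2)
B = -244860 (B = (12 - 397)*636 = -385*636 = -244860)
-3151909/(-4795298) + q(-559, 484)/(-950532 + B) = -3151909/(-4795298) + (484 - 1793/2*(-559))/(-950532 - 244860) = -3151909*(-1/4795298) + (484 + 1002287/2)/(-1195392) = 3151909/4795298 + (1003255/2)*(-1/1195392) = 3151909/4795298 - 91205/217344 = 123846677803/521114624256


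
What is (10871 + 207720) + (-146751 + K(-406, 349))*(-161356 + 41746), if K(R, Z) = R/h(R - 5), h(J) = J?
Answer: 2404759293817/137 ≈ 1.7553e+10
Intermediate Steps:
K(R, Z) = R/(-5 + R) (K(R, Z) = R/(R - 5) = R/(-5 + R))
(10871 + 207720) + (-146751 + K(-406, 349))*(-161356 + 41746) = (10871 + 207720) + (-146751 - 406/(-5 - 406))*(-161356 + 41746) = 218591 + (-146751 - 406/(-411))*(-119610) = 218591 + (-146751 - 406*(-1/411))*(-119610) = 218591 + (-146751 + 406/411)*(-119610) = 218591 - 60314255/411*(-119610) = 218591 + 2404729346850/137 = 2404759293817/137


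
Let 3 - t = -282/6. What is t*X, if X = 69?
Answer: 3450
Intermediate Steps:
t = 50 (t = 3 - (-282)/6 = 3 - 1*(-47) = 3 + 47 = 50)
t*X = 50*69 = 3450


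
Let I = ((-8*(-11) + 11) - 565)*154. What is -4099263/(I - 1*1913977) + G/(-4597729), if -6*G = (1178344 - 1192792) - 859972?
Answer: 55673715298571/27389696946567 ≈ 2.0326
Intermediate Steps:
G = 437210/3 (G = -((1178344 - 1192792) - 859972)/6 = -(-14448 - 859972)/6 = -⅙*(-874420) = 437210/3 ≈ 1.4574e+5)
I = -71764 (I = ((88 + 11) - 565)*154 = (99 - 565)*154 = -466*154 = -71764)
-4099263/(I - 1*1913977) + G/(-4597729) = -4099263/(-71764 - 1*1913977) + (437210/3)/(-4597729) = -4099263/(-71764 - 1913977) + (437210/3)*(-1/4597729) = -4099263/(-1985741) - 437210/13793187 = -4099263*(-1/1985741) - 437210/13793187 = 4099263/1985741 - 437210/13793187 = 55673715298571/27389696946567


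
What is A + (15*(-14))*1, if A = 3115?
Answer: 2905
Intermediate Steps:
A + (15*(-14))*1 = 3115 + (15*(-14))*1 = 3115 - 210*1 = 3115 - 210 = 2905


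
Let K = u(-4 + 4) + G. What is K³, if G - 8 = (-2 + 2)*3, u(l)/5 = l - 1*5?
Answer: -4913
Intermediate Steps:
u(l) = -25 + 5*l (u(l) = 5*(l - 1*5) = 5*(l - 5) = 5*(-5 + l) = -25 + 5*l)
G = 8 (G = 8 + (-2 + 2)*3 = 8 + 0*3 = 8 + 0 = 8)
K = -17 (K = (-25 + 5*(-4 + 4)) + 8 = (-25 + 5*0) + 8 = (-25 + 0) + 8 = -25 + 8 = -17)
K³ = (-17)³ = -4913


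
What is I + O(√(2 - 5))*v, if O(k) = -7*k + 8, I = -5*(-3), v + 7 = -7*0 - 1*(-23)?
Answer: 143 - 112*I*√3 ≈ 143.0 - 193.99*I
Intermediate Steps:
v = 16 (v = -7 + (-7*0 - 1*(-23)) = -7 + (0 + 23) = -7 + 23 = 16)
I = 15
O(k) = 8 - 7*k
I + O(√(2 - 5))*v = 15 + (8 - 7*√(2 - 5))*16 = 15 + (8 - 7*I*√3)*16 = 15 + (128 - 112*I*√3) = 143 - 112*I*√3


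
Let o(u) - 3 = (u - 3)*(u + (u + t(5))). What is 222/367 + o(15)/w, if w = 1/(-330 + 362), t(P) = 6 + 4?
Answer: 5672574/367 ≈ 15457.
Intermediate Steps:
t(P) = 10
w = 1/32 ≈ 0.031250
o(u) = 3 + (-3 + u)*(10 + 2*u) (o(u) = 3 + (u - 3)*(u + (u + 10)) = 3 + (-3 + u)*(u + (10 + u)) = 3 + (-3 + u)*(10 + 2*u))
222/367 + o(15)/w = 222/367 + (-27 + 2*15² + 4*15)/(1/32) = 222*(1/367) + (-27 + 2*225 + 60)*32 = 222/367 + (-27 + 450 + 60)*32 = 222/367 + 483*32 = 222/367 + 15456 = 5672574/367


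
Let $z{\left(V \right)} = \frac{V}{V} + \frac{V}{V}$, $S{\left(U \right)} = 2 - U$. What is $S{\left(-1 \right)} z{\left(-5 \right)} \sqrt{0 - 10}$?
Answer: $6 i \sqrt{10} \approx 18.974 i$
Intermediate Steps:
$z{\left(V \right)} = 2$ ($z{\left(V \right)} = 1 + 1 = 2$)
$S{\left(-1 \right)} z{\left(-5 \right)} \sqrt{0 - 10} = \left(2 - -1\right) 2 \sqrt{0 - 10} = \left(2 + 1\right) 2 \sqrt{-10} = 3 \cdot 2 i \sqrt{10} = 6 i \sqrt{10}$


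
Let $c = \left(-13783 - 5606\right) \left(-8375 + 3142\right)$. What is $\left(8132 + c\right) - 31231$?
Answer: $101439538$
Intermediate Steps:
$c = 101462637$ ($c = \left(-19389\right) \left(-5233\right) = 101462637$)
$\left(8132 + c\right) - 31231 = \left(8132 + 101462637\right) - 31231 = 101470769 - 31231 = 101439538$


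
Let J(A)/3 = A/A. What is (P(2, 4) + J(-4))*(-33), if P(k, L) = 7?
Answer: -330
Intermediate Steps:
J(A) = 3 (J(A) = 3*(A/A) = 3*1 = 3)
(P(2, 4) + J(-4))*(-33) = (7 + 3)*(-33) = 10*(-33) = -330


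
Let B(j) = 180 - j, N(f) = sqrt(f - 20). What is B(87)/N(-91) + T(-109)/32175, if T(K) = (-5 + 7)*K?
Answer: -218/32175 - 31*I*sqrt(111)/37 ≈ -0.0067754 - 8.8272*I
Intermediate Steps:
T(K) = 2*K
N(f) = sqrt(-20 + f)
B(87)/N(-91) + T(-109)/32175 = (180 - 1*87)/(sqrt(-20 - 91)) + (2*(-109))/32175 = (180 - 87)/(sqrt(-111)) - 218*1/32175 = 93/((I*sqrt(111))) - 218/32175 = 93*(-I*sqrt(111)/111) - 218/32175 = -31*I*sqrt(111)/37 - 218/32175 = -218/32175 - 31*I*sqrt(111)/37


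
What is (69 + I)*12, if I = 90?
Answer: 1908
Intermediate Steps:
(69 + I)*12 = (69 + 90)*12 = 159*12 = 1908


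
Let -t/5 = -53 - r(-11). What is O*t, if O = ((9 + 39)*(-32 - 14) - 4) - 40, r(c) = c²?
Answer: -1959240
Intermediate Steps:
t = 870 (t = -5*(-53 - 1*(-11)²) = -5*(-53 - 1*121) = -5*(-53 - 121) = -5*(-174) = 870)
O = -2252 (O = (48*(-46) - 4) - 40 = (-2208 - 4) - 40 = -2212 - 40 = -2252)
O*t = -2252*870 = -1959240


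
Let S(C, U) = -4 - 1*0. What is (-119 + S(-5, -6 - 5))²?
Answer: 15129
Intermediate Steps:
S(C, U) = -4 (S(C, U) = -4 + 0 = -4)
(-119 + S(-5, -6 - 5))² = (-119 - 4)² = (-123)² = 15129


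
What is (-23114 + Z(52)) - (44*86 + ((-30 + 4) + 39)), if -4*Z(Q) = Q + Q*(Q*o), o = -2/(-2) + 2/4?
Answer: -27938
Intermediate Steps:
o = 3/2 (o = -2*(-½) + 2*(¼) = 1 + ½ = 3/2 ≈ 1.5000)
Z(Q) = -3*Q²/8 - Q/4 (Z(Q) = -(Q + Q*(Q*(3/2)))/4 = -(Q + Q*(3*Q/2))/4 = -(Q + 3*Q²/2)/4 = -3*Q²/8 - Q/4)
(-23114 + Z(52)) - (44*86 + ((-30 + 4) + 39)) = (-23114 - ⅛*52*(2 + 3*52)) - (44*86 + ((-30 + 4) + 39)) = (-23114 - ⅛*52*(2 + 156)) - (3784 + (-26 + 39)) = (-23114 - ⅛*52*158) - (3784 + 13) = (-23114 - 1027) - 1*3797 = -24141 - 3797 = -27938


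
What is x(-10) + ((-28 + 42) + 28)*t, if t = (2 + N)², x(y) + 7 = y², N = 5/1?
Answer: 2151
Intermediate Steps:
N = 5 (N = 5*1 = 5)
x(y) = -7 + y²
t = 49 (t = (2 + 5)² = 7² = 49)
x(-10) + ((-28 + 42) + 28)*t = (-7 + (-10)²) + ((-28 + 42) + 28)*49 = (-7 + 100) + (14 + 28)*49 = 93 + 42*49 = 93 + 2058 = 2151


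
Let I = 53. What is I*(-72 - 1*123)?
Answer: -10335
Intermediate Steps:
I*(-72 - 1*123) = 53*(-72 - 1*123) = 53*(-72 - 123) = 53*(-195) = -10335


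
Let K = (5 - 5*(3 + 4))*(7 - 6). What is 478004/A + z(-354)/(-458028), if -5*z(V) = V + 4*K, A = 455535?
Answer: 4053630211/3863847870 ≈ 1.0491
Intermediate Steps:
K = -30 (K = (5 - 5*7)*1 = (5 - 35)*1 = -30*1 = -30)
z(V) = 24 - V/5 (z(V) = -(V + 4*(-30))/5 = -(V - 120)/5 = -(-120 + V)/5 = 24 - V/5)
478004/A + z(-354)/(-458028) = 478004/455535 + (24 - ⅕*(-354))/(-458028) = 478004*(1/455535) + (24 + 354/5)*(-1/458028) = 478004/455535 + (474/5)*(-1/458028) = 478004/455535 - 79/381690 = 4053630211/3863847870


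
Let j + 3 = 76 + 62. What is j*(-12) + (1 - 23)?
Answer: -1642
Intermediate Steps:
j = 135 (j = -3 + (76 + 62) = -3 + 138 = 135)
j*(-12) + (1 - 23) = 135*(-12) + (1 - 23) = -1620 - 22 = -1642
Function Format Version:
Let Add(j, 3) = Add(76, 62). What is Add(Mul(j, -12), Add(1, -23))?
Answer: -1642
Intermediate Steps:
j = 135 (j = Add(-3, Add(76, 62)) = Add(-3, 138) = 135)
Add(Mul(j, -12), Add(1, -23)) = Add(Mul(135, -12), Add(1, -23)) = Add(-1620, -22) = -1642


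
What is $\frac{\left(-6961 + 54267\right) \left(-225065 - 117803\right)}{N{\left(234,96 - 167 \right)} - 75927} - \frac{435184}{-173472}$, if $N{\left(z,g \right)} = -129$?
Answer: $\frac{2442447272015}{11452766} \approx 2.1326 \cdot 10^{5}$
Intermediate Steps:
$\frac{\left(-6961 + 54267\right) \left(-225065 - 117803\right)}{N{\left(234,96 - 167 \right)} - 75927} - \frac{435184}{-173472} = \frac{\left(-6961 + 54267\right) \left(-225065 - 117803\right)}{-129 - 75927} - \frac{435184}{-173472} = \frac{47306 \left(-342868\right)}{-129 - 75927} - - \frac{27199}{10842} = - \frac{16219713608}{-76056} + \frac{27199}{10842} = \left(-16219713608\right) \left(- \frac{1}{76056}\right) + \frac{27199}{10842} = \frac{2027464201}{9507} + \frac{27199}{10842} = \frac{2442447272015}{11452766}$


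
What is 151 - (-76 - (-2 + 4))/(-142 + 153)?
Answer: 1739/11 ≈ 158.09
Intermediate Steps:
151 - (-76 - (-2 + 4))/(-142 + 153) = 151 - (-76 - 1*2)/11 = 151 - (-76 - 2)/11 = 151 - (-78)/11 = 151 - 1*(-78/11) = 151 + 78/11 = 1739/11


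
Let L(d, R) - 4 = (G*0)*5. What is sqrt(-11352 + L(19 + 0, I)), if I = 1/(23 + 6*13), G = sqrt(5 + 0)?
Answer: 2*I*sqrt(2837) ≈ 106.53*I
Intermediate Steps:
G = sqrt(5) ≈ 2.2361
I = 1/101 (I = 1/(23 + 78) = 1/101 ≈ 0.0099010)
L(d, R) = 4 (L(d, R) = 4 + (sqrt(5)*0)*5 = 4 + 0*5 = 4 + 0 = 4)
sqrt(-11352 + L(19 + 0, I)) = sqrt(-11352 + 4) = sqrt(-11348) = 2*I*sqrt(2837)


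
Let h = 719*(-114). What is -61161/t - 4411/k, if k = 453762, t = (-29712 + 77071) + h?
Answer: 27599886205/15703341534 ≈ 1.7576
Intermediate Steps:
h = -81966
t = -34607 (t = (-29712 + 77071) - 81966 = 47359 - 81966 = -34607)
-61161/t - 4411/k = -61161/(-34607) - 4411/453762 = -61161*(-1/34607) - 4411*1/453762 = 61161/34607 - 4411/453762 = 27599886205/15703341534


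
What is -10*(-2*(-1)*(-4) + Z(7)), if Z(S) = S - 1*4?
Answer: 50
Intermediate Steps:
Z(S) = -4 + S (Z(S) = S - 4 = -4 + S)
-10*(-2*(-1)*(-4) + Z(7)) = -10*(-2*(-1)*(-4) + (-4 + 7)) = -10*(2*(-4) + 3) = -10*(-8 + 3) = -10*(-5) = 50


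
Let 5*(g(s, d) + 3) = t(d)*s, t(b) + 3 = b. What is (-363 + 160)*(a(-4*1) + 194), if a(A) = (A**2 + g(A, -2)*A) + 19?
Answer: -45675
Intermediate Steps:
t(b) = -3 + b
g(s, d) = -3 + s*(-3 + d)/5 (g(s, d) = -3 + ((-3 + d)*s)/5 = -3 + (s*(-3 + d))/5 = -3 + s*(-3 + d)/5)
a(A) = 19 + A**2 + A*(-3 - A) (a(A) = (A**2 + (-3 + A*(-3 - 2)/5)*A) + 19 = (A**2 + (-3 + (1/5)*A*(-5))*A) + 19 = (A**2 + (-3 - A)*A) + 19 = (A**2 + A*(-3 - A)) + 19 = 19 + A**2 + A*(-3 - A))
(-363 + 160)*(a(-4*1) + 194) = (-363 + 160)*((19 - (-12)) + 194) = -203*((19 - 3*(-4)) + 194) = -203*((19 + 12) + 194) = -203*(31 + 194) = -203*225 = -45675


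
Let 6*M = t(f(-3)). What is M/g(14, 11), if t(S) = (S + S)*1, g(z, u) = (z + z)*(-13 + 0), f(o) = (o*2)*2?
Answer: 1/91 ≈ 0.010989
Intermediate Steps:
f(o) = 4*o (f(o) = (2*o)*2 = 4*o)
g(z, u) = -26*z (g(z, u) = (2*z)*(-13) = -26*z)
t(S) = 2*S (t(S) = (2*S)*1 = 2*S)
M = -4 (M = (2*(4*(-3)))/6 = (2*(-12))/6 = (⅙)*(-24) = -4)
M/g(14, 11) = -4/((-26*14)) = -4/(-364) = -4*(-1/364) = 1/91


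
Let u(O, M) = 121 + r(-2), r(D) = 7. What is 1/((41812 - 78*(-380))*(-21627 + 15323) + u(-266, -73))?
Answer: -1/450433280 ≈ -2.2201e-9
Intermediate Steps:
u(O, M) = 128 (u(O, M) = 121 + 7 = 128)
1/((41812 - 78*(-380))*(-21627 + 15323) + u(-266, -73)) = 1/((41812 - 78*(-380))*(-21627 + 15323) + 128) = 1/((41812 + 29640)*(-6304) + 128) = 1/(71452*(-6304) + 128) = 1/(-450433408 + 128) = 1/(-450433280) = -1/450433280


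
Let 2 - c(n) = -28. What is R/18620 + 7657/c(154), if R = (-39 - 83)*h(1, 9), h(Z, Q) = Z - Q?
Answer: 7130131/27930 ≈ 255.29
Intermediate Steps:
c(n) = 30 (c(n) = 2 - 1*(-28) = 2 + 28 = 30)
R = 976 (R = (-39 - 83)*(1 - 1*9) = -122*(1 - 9) = -122*(-8) = 976)
R/18620 + 7657/c(154) = 976/18620 + 7657/30 = 976*(1/18620) + 7657*(1/30) = 244/4655 + 7657/30 = 7130131/27930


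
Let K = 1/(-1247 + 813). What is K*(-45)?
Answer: 45/434 ≈ 0.10369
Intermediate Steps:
K = -1/434 (K = 1/(-434) = -1/434 ≈ -0.0023041)
K*(-45) = -1/434*(-45) = 45/434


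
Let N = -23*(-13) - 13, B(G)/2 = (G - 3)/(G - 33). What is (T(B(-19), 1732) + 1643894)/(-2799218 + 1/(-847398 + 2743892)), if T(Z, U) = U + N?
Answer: -3121462232528/5308700141691 ≈ -0.58799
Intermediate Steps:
B(G) = 2*(-3 + G)/(-33 + G) (B(G) = 2*((G - 3)/(G - 33)) = 2*((-3 + G)/(-33 + G)) = 2*(-3 + G)/(-33 + G))
N = 286 (N = 299 - 13 = 286)
T(Z, U) = 286 + U (T(Z, U) = U + 286 = 286 + U)
(T(B(-19), 1732) + 1643894)/(-2799218 + 1/(-847398 + 2743892)) = ((286 + 1732) + 1643894)/(-2799218 + 1/(-847398 + 2743892)) = (2018 + 1643894)/(-2799218 + 1/1896494) = 1645912/(-2799218 + 1/1896494) = 1645912/(-5308700141691/1896494) = 1645912*(-1896494/5308700141691) = -3121462232528/5308700141691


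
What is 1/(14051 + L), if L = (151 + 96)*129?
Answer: 1/45914 ≈ 2.1780e-5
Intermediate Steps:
L = 31863 (L = 247*129 = 31863)
1/(14051 + L) = 1/(14051 + 31863) = 1/45914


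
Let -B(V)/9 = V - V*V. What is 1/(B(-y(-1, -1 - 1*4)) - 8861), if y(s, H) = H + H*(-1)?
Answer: -1/8861 ≈ -0.00011285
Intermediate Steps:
y(s, H) = 0 (y(s, H) = H - H = 0)
B(V) = -9*V + 9*V**2 (B(V) = -9*(V - V*V) = -9*(V - V**2) = -9*V + 9*V**2)
1/(B(-y(-1, -1 - 1*4)) - 8861) = 1/(9*(-1*0)*(-1 - 1*0) - 8861) = 1/(9*0*(-1 + 0) - 8861) = 1/(9*0*(-1) - 8861) = 1/(0 - 8861) = 1/(-8861) = -1/8861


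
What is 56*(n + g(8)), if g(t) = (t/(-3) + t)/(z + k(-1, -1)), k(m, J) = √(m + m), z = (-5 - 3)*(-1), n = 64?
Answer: 358400/99 - 448*I*√2/99 ≈ 3620.2 - 6.3997*I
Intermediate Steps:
z = 8 (z = -8*(-1) = 8)
k(m, J) = √2*√m (k(m, J) = √(2*m) = √2*√m)
g(t) = 2*t/(3*(8 + I*√2)) (g(t) = (t/(-3) + t)/(8 + √2*√(-1)) = (t*(-⅓) + t)/(8 + √2*I) = (-t/3 + t)/(8 + I*√2) = (2*t/3)/(8 + I*√2) = 2*t/(3*(8 + I*√2)))
56*(n + g(8)) = 56*(64 + ((8/99)*8 - 1/99*I*8*√2)) = 56*(64 + (64/99 - 8*I*√2/99)) = 56*(6400/99 - 8*I*√2/99) = 358400/99 - 448*I*√2/99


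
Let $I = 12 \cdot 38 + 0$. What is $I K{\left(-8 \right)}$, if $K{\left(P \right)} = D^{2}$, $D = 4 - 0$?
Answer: $7296$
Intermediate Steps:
$D = 4$ ($D = 4 + 0 = 4$)
$K{\left(P \right)} = 16$ ($K{\left(P \right)} = 4^{2} = 16$)
$I = 456$ ($I = 456 + 0 = 456$)
$I K{\left(-8 \right)} = 456 \cdot 16 = 7296$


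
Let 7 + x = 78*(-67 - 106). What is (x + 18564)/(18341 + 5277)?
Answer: 5063/23618 ≈ 0.21437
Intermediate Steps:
x = -13501 (x = -7 + 78*(-67 - 106) = -7 + 78*(-173) = -7 - 13494 = -13501)
(x + 18564)/(18341 + 5277) = (-13501 + 18564)/(18341 + 5277) = 5063/23618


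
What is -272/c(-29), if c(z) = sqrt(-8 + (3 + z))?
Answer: 8*I*sqrt(34) ≈ 46.648*I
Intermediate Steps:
c(z) = sqrt(-5 + z)
-272/c(-29) = -272/sqrt(-5 - 29) = -272*(-I*sqrt(34)/34) = -(-8)*I*sqrt(34) = 8*I*sqrt(34)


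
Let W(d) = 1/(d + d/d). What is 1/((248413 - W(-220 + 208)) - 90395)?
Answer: 11/1738199 ≈ 6.3284e-6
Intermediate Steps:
W(d) = 1/(1 + d) (W(d) = 1/(d + 1) = 1/(1 + d))
1/((248413 - W(-220 + 208)) - 90395) = 1/((248413 - 1/(1 + (-220 + 208))) - 90395) = 1/((248413 - 1/(1 - 12)) - 90395) = 1/((248413 - 1/(-11)) - 90395) = 1/((248413 - 1*(-1/11)) - 90395) = 1/((248413 + 1/11) - 90395) = 1/(2732544/11 - 90395) = 1/(1738199/11) = 11/1738199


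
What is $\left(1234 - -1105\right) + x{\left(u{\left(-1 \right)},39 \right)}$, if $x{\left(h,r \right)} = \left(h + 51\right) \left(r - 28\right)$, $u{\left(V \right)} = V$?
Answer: $2889$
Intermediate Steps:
$x{\left(h,r \right)} = \left(-28 + r\right) \left(51 + h\right)$ ($x{\left(h,r \right)} = \left(51 + h\right) \left(-28 + r\right) = \left(-28 + r\right) \left(51 + h\right)$)
$\left(1234 - -1105\right) + x{\left(u{\left(-1 \right)},39 \right)} = \left(1234 - -1105\right) - -550 = \left(1234 + 1105\right) + \left(-1428 + 28 + 1989 - 39\right) = 2339 + 550 = 2889$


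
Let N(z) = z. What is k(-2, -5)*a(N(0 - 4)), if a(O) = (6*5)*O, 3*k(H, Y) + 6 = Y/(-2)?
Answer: 140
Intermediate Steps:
k(H, Y) = -2 - Y/6 (k(H, Y) = -2 + (Y/(-2))/3 = -2 + (Y*(-½))/3 = -2 + (-Y/2)/3 = -2 - Y/6)
a(O) = 30*O
k(-2, -5)*a(N(0 - 4)) = (-2 - ⅙*(-5))*(30*(0 - 4)) = (-2 + ⅚)*(30*(-4)) = -7/6*(-120) = 140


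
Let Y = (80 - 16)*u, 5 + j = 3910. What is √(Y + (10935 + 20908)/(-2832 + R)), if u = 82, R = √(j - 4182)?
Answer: √((14830493 - 5248*I*√277)/(2832 - I*√277)) ≈ 72.365 - 0.0005*I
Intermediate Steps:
j = 3905 (j = -5 + 3910 = 3905)
R = I*√277 (R = √(3905 - 4182) = √(-277) = I*√277 ≈ 16.643*I)
Y = 5248 (Y = (80 - 16)*82 = 64*82 = 5248)
√(Y + (10935 + 20908)/(-2832 + R)) = √(5248 + (10935 + 20908)/(-2832 + I*√277)) = √(5248 + 31843/(-2832 + I*√277))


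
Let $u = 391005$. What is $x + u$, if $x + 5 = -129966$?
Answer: $261034$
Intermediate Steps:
$x = -129971$ ($x = -5 - 129966 = -129971$)
$x + u = -129971 + 391005 = 261034$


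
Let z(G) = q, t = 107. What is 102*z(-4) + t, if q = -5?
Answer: -403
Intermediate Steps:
z(G) = -5
102*z(-4) + t = 102*(-5) + 107 = -510 + 107 = -403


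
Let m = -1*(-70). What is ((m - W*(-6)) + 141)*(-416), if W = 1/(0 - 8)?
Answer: -87464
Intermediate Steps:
W = -⅛ (W = 1/(-8) = -⅛ ≈ -0.12500)
m = 70
((m - W*(-6)) + 141)*(-416) = ((70 - (-1)*(-6)/8) + 141)*(-416) = ((70 - 1*¾) + 141)*(-416) = ((70 - ¾) + 141)*(-416) = (277/4 + 141)*(-416) = (841/4)*(-416) = -87464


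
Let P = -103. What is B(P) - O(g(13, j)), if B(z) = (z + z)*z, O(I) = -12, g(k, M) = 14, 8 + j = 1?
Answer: 21230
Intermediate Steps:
j = -7 (j = -8 + 1 = -7)
B(z) = 2*z² (B(z) = (2*z)*z = 2*z²)
B(P) - O(g(13, j)) = 2*(-103)² - 1*(-12) = 2*10609 + 12 = 21218 + 12 = 21230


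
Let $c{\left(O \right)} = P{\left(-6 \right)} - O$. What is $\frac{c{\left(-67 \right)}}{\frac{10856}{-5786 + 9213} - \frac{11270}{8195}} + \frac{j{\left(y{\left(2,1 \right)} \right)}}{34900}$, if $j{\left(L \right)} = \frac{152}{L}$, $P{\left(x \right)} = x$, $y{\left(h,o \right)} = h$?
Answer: $\frac{872372597}{25634050} \approx 34.032$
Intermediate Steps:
$c{\left(O \right)} = -6 - O$
$\frac{c{\left(-67 \right)}}{\frac{10856}{-5786 + 9213} - \frac{11270}{8195}} + \frac{j{\left(y{\left(2,1 \right)} \right)}}{34900} = \frac{-6 - -67}{\frac{10856}{-5786 + 9213} - \frac{11270}{8195}} + \frac{152 \cdot \frac{1}{2}}{34900} = \frac{-6 + 67}{\frac{10856}{3427} - \frac{2254}{1639}} + 152 \cdot \frac{1}{2} \cdot \frac{1}{34900} = \frac{61}{10856 \cdot \frac{1}{3427} - \frac{2254}{1639}} + 76 \cdot \frac{1}{34900} = \frac{61}{\frac{472}{149} - \frac{2254}{1639}} + \frac{19}{8725} = \frac{61}{\frac{2938}{1639}} + \frac{19}{8725} = 61 \cdot \frac{1639}{2938} + \frac{19}{8725} = \frac{99979}{2938} + \frac{19}{8725} = \frac{872372597}{25634050}$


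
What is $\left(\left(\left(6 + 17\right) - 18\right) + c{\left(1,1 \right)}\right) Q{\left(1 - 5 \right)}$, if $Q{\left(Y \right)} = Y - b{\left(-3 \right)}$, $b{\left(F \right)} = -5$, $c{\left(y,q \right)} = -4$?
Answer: $1$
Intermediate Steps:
$Q{\left(Y \right)} = 5 + Y$ ($Q{\left(Y \right)} = Y - -5 = Y + 5 = 5 + Y$)
$\left(\left(\left(6 + 17\right) - 18\right) + c{\left(1,1 \right)}\right) Q{\left(1 - 5 \right)} = \left(\left(\left(6 + 17\right) - 18\right) - 4\right) \left(5 + \left(1 - 5\right)\right) = \left(\left(23 - 18\right) - 4\right) \left(5 + \left(1 - 5\right)\right) = \left(5 - 4\right) \left(5 - 4\right) = 1 \cdot 1 = 1$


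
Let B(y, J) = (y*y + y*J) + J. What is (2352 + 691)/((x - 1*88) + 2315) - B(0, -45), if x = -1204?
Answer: 49078/1023 ≈ 47.975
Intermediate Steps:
B(y, J) = J + y² + J*y (B(y, J) = (y² + J*y) + J = J + y² + J*y)
(2352 + 691)/((x - 1*88) + 2315) - B(0, -45) = (2352 + 691)/((-1204 - 1*88) + 2315) - (-45 + 0² - 45*0) = 3043/((-1204 - 88) + 2315) - (-45 + 0 + 0) = 3043/(-1292 + 2315) - 1*(-45) = 3043/1023 + 45 = 49078/1023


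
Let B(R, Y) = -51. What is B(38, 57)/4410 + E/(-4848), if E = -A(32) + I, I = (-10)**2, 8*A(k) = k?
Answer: -4657/148470 ≈ -0.031367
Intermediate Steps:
A(k) = k/8
I = 100
E = 96 (E = -32/8 + 100 = -1*4 + 100 = -4 + 100 = 96)
B(38, 57)/4410 + E/(-4848) = -51/4410 + 96/(-4848) = -51*1/4410 + 96*(-1/4848) = -17/1470 - 2/101 = -4657/148470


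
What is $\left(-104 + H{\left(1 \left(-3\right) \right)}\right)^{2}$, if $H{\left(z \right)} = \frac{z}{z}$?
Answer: $10609$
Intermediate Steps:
$H{\left(z \right)} = 1$
$\left(-104 + H{\left(1 \left(-3\right) \right)}\right)^{2} = \left(-104 + 1\right)^{2} = \left(-103\right)^{2} = 10609$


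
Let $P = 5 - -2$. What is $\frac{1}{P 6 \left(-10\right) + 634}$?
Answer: $\frac{1}{214} \approx 0.0046729$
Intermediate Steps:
$P = 7$ ($P = 5 + 2 = 7$)
$\frac{1}{P 6 \left(-10\right) + 634} = \frac{1}{7 \cdot 6 \left(-10\right) + 634} = \frac{1}{42 \left(-10\right) + 634} = \frac{1}{-420 + 634} = \frac{1}{214}$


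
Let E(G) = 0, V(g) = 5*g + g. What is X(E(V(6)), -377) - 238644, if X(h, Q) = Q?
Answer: -239021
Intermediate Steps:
V(g) = 6*g
X(E(V(6)), -377) - 238644 = -377 - 238644 = -239021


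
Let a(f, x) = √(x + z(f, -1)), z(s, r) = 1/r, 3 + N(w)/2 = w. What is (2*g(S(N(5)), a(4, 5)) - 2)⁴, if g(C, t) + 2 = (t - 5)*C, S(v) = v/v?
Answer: 20736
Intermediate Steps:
N(w) = -6 + 2*w
z(s, r) = 1/r
S(v) = 1
a(f, x) = √(-1 + x) (a(f, x) = √(x + 1/(-1)) = √(x - 1) = √(-1 + x))
g(C, t) = -2 + C*(-5 + t) (g(C, t) = -2 + (t - 5)*C = -2 + (-5 + t)*C = -2 + C*(-5 + t))
(2*g(S(N(5)), a(4, 5)) - 2)⁴ = (2*(-2 - 5*1 + 1*√(-1 + 5)) - 2)⁴ = (2*(-2 - 5 + 1*√4) - 2)⁴ = (2*(-2 - 5 + 1*2) - 2)⁴ = (2*(-2 - 5 + 2) - 2)⁴ = (2*(-5) - 2)⁴ = (-10 - 2)⁴ = (-12)⁴ = 20736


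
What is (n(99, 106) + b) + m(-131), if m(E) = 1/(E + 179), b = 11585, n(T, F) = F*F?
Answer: 1095409/48 ≈ 22821.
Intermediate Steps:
n(T, F) = F²
m(E) = 1/(179 + E)
(n(99, 106) + b) + m(-131) = (106² + 11585) + 1/(179 - 131) = (11236 + 11585) + 1/48 = 22821 + 1/48 = 1095409/48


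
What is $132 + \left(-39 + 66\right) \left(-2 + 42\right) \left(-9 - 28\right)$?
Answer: $-39828$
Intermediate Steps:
$132 + \left(-39 + 66\right) \left(-2 + 42\right) \left(-9 - 28\right) = 132 + 27 \cdot 40 \left(-9 - 28\right) = 132 + 1080 \left(-37\right) = 132 - 39960 = -39828$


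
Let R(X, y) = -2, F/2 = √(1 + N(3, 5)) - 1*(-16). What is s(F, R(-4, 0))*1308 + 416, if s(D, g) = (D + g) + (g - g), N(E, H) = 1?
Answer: 39656 + 2616*√2 ≈ 43356.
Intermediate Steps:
F = 32 + 2*√2 (F = 2*(√(1 + 1) - 1*(-16)) = 2*(√2 + 16) = 2*(16 + √2) = 32 + 2*√2 ≈ 34.828)
s(D, g) = D + g (s(D, g) = (D + g) + 0 = D + g)
s(F, R(-4, 0))*1308 + 416 = ((32 + 2*√2) - 2)*1308 + 416 = (30 + 2*√2)*1308 + 416 = (39240 + 2616*√2) + 416 = 39656 + 2616*√2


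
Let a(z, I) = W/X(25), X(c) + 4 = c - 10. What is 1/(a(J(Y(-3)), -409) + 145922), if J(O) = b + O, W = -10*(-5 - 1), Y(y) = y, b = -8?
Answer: 11/1605202 ≈ 6.8527e-6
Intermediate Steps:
X(c) = -14 + c (X(c) = -4 + (c - 10) = -4 + (-10 + c) = -14 + c)
W = 60 (W = -10*(-6) = 60)
J(O) = -8 + O
a(z, I) = 60/11 (a(z, I) = 60/(-14 + 25) = 60/11)
1/(a(J(Y(-3)), -409) + 145922) = 1/(60/11 + 145922) = 1/(1605202/11) = 11/1605202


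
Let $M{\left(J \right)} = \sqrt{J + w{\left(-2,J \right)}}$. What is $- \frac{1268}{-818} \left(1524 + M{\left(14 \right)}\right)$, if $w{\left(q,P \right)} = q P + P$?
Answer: $\frac{966216}{409} \approx 2362.4$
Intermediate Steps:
$w{\left(q,P \right)} = P + P q$ ($w{\left(q,P \right)} = P q + P = P + P q$)
$M{\left(J \right)} = 0$ ($M{\left(J \right)} = \sqrt{J + J \left(1 - 2\right)} = \sqrt{J + J \left(-1\right)} = \sqrt{J - J} = \sqrt{0} = 0$)
$- \frac{1268}{-818} \left(1524 + M{\left(14 \right)}\right) = - \frac{1268}{-818} \left(1524 + 0\right) = \left(-1268\right) \left(- \frac{1}{818}\right) 1524 = \frac{634}{409} \cdot 1524 = \frac{966216}{409}$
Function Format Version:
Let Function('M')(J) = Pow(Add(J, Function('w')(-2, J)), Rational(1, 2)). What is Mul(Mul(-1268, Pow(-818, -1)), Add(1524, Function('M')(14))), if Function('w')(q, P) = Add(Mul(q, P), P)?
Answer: Rational(966216, 409) ≈ 2362.4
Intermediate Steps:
Function('w')(q, P) = Add(P, Mul(P, q)) (Function('w')(q, P) = Add(Mul(P, q), P) = Add(P, Mul(P, q)))
Function('M')(J) = 0 (Function('M')(J) = Pow(Add(J, Mul(J, Add(1, -2))), Rational(1, 2)) = Pow(Add(J, Mul(J, -1)), Rational(1, 2)) = Pow(Add(J, Mul(-1, J)), Rational(1, 2)) = Pow(0, Rational(1, 2)) = 0)
Mul(Mul(-1268, Pow(-818, -1)), Add(1524, Function('M')(14))) = Mul(Mul(-1268, Pow(-818, -1)), Add(1524, 0)) = Mul(Mul(-1268, Rational(-1, 818)), 1524) = Mul(Rational(634, 409), 1524) = Rational(966216, 409)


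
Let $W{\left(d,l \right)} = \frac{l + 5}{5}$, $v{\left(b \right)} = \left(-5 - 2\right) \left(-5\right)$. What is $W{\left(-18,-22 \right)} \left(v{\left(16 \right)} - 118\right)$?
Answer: $\frac{1411}{5} \approx 282.2$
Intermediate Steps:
$v{\left(b \right)} = 35$ ($v{\left(b \right)} = \left(-7\right) \left(-5\right) = 35$)
$W{\left(d,l \right)} = 1 + \frac{l}{5}$ ($W{\left(d,l \right)} = \frac{5 + l}{5} = 1 + \frac{l}{5}$)
$W{\left(-18,-22 \right)} \left(v{\left(16 \right)} - 118\right) = \left(1 + \frac{1}{5} \left(-22\right)\right) \left(35 - 118\right) = \left(1 - \frac{22}{5}\right) \left(-83\right) = \left(- \frac{17}{5}\right) \left(-83\right) = \frac{1411}{5}$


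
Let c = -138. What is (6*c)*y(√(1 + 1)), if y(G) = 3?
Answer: -2484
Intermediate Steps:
(6*c)*y(√(1 + 1)) = (6*(-138))*3 = -828*3 = -2484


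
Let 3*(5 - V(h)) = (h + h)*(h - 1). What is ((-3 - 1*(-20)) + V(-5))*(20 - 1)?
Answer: 38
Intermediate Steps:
V(h) = 5 - 2*h*(-1 + h)/3 (V(h) = 5 - (h + h)*(h - 1)/3 = 5 - 2*h*(-1 + h)/3)
((-3 - 1*(-20)) + V(-5))*(20 - 1) = ((-3 - 1*(-20)) + (5 - ⅔*(-5)² + (⅔)*(-5)))*(20 - 1) = ((-3 + 20) + (5 - ⅔*25 - 10/3))*19 = (17 + (5 - 50/3 - 10/3))*19 = (17 - 15)*19 = 2*19 = 38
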